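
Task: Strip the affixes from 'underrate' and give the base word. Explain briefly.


Remove prefix 'under' from 'underrate' to get root 'rate'.

rate


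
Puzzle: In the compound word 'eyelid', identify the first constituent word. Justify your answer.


Split 'eyelid' into 'eye' + 'lid'. The first part is 'eye'.

eye


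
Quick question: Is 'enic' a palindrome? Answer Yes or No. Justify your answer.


Forward: 'enic'
Reversed: 'cine'
They differ.

No


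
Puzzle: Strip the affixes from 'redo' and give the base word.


Remove prefix 're' from 'redo' to get root 'do'.

do


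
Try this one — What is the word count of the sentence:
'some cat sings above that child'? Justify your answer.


Split into words: some | cat | sings | above | that | child = 6 words.

6


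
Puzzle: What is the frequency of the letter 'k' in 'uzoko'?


Letter 'k' in 'uzoko': found at position(s) 4 = 1 occurrence(s).

1


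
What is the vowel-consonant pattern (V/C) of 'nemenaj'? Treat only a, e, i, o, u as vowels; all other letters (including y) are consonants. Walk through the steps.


Letter mapping: n = C, e = V, m = C, e = V, n = C, a = V, j = C.

CVCVCVC


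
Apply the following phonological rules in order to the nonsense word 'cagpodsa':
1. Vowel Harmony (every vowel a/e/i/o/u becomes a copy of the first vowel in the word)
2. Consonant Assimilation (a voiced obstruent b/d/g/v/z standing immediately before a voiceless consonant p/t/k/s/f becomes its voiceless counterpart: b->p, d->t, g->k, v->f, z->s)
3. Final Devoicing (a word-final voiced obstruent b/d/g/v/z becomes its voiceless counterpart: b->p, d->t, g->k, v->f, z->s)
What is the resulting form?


Starting form: 'cagpodsa'
Rule 1: Vowel Harmony: all vowels become 'a' (matching first vowel). 'cagpodsa' -> 'cagpadsa'
Rule 2: Consonant Assimilation: voiced obstruent before voiceless consonant becomes voiceless ('gp' -> 'kp', 'ds' -> 'ts'). 'cagpadsa' -> 'cakpatsa'
Rule 3: Final Devoicing: the word ends in the vowel 'a', not a consonant. No change.
Final form: 'cakpatsa'

cakpatsa


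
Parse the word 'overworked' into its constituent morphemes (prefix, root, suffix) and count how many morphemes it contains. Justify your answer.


Step 1: Identify prefix: 'over' (meaning: excessively)
Step 2: Identify root: 'work'
Step 3: Identify suffix(es): 'ed'
Decomposition: over- (prefix: excessively) + work (root) + -ed (suffix: past)
Total morphemes: 3

3 morphemes (over- (prefix: excessively) + work (root) + -ed (suffix: past))


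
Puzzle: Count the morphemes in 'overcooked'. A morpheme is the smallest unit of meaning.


Decomposition: over- (prefix) + cook (root) + -ed (suffix) = 3 morpheme(s)

3 morphemes


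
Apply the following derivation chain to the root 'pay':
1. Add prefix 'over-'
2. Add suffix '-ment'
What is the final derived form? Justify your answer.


Step 1: Add prefix 'over-' to 'pay' = 'overpay'
Step 2: Add suffix '-ment' to 'overpay' = 'overpayment'

overpayment


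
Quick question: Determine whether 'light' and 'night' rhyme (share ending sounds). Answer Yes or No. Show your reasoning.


Rime (stressed vowel + following sounds) of 'light': -ight = /aɪt/
Rime of 'night': -ight = /aɪt/
/aɪt/ and /aɪt/ are the same ending sound, so the words rhyme.

Yes


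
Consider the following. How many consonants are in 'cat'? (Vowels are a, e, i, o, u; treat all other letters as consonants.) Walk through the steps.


Consonants in 'cat': c, t = 2 consonants.

2


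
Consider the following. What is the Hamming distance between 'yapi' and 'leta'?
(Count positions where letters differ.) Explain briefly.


Alignment:
Position 1: 'y' vs 'l' = DIFFER
Position 2: 'a' vs 'e' = DIFFER
Position 3: 'p' vs 't' = DIFFER
Position 4: 'i' vs 'a' = DIFFER
Total differences: 4

4


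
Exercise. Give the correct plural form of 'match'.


Apply rule: Add -es (sibilant/fricative ending). 'match' becomes 'matches'.

matches


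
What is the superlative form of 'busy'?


Apply superlative formation (consonant + y: change y to i, add -est): 'busy' -> 'busiest'.

busiest


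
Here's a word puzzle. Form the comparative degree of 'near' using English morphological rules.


Apply comparative formation (add -er): 'near' -> 'nearer'.

nearer


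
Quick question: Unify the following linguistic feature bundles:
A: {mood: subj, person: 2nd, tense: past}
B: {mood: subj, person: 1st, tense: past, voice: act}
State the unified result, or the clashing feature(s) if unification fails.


Compare features:
mood: A=subj vs B=subj -> unified: subj
person: A=2nd vs B=1st -> CLASH
tense: A=past vs B=past -> unified: past
voice: A=_ vs B=act -> unified: act
Clash detected on feature 'person' (2nd vs 1st); unification fails.

CLASH on 'person' (2nd vs 1st)


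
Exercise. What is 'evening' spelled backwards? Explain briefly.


Reverse 'evening' character by character: 'gnineve'.

gnineve


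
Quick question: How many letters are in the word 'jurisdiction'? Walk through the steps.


Spell out 'jurisdiction' and number each letter: j(1), u(2), r(3), i(4), s(5), d(6), i(7), c(8), t(9), i(10), o(11), n(12). Total: 12 letters.

12


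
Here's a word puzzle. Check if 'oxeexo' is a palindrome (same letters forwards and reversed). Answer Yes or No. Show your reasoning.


Forward: 'oxeexo'
Reversed: 'oxeexo'
They are identical.

Yes


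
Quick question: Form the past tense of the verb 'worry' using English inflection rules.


Apply rule: Change -y to -ied. 'worry' becomes 'worried'.

worried


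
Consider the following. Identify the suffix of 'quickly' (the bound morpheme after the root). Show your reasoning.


The word 'quickly' = 'quick' (root) + '-ly' (suffix). The suffix is '-ly'.

ly


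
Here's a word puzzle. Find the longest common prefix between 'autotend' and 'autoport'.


Compare from the start: 4 characters match: 'auto'. Mismatch at position 5: 't' vs 'p'.

auto


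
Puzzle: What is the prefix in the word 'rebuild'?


The word 'rebuild' = 're' (prefix) + 'build' (root). The prefix is 're'.

re


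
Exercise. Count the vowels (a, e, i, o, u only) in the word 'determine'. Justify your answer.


Vowels in 'determine': e, e, i, e = 4 vowels.

4


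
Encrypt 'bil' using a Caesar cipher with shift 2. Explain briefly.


Shift each letter by 2: b -> d, i -> k, l -> n. Result: 'dkn'.

dkn


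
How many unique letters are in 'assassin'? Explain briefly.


Unique letters in 'assassin': {a, i, n, s} = 4 distinct letters.

4


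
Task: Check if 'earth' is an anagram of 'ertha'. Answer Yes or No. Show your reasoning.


Sorted letters of 'earth': 'aehrt'
Sorted letters of 'ertha': 'aehrt'
They match.

Yes


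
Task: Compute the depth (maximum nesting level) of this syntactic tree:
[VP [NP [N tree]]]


Count bracket nesting levels:
'[' at pos 0: depth = 1
'[' at pos 4: depth = 2
'[' at pos 8: depth = 3
Maximum depth reached: 3

3


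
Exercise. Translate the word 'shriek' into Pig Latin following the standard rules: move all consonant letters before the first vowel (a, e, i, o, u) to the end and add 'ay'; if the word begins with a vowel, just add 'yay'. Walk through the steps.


'shriek': move consonant cluster 'shr' to end and add 'ay': 'iekshray'.

iekshray


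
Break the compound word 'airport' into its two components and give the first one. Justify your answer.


Split 'airport' into 'air' + 'port'. The first part is 'air'.

air


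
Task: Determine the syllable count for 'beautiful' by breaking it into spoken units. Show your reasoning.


Break 'beautiful' into syllables: beau-ti-ful -> beau | ti | ful = 3 syllables

3 syllables


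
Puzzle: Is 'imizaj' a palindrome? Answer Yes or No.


Forward: 'imizaj'
Reversed: 'jazimi'
They differ.

No


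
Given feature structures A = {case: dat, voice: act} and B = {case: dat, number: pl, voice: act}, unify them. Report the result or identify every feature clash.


Compare features:
case: A=dat vs B=dat -> unified: dat
number: A=_ vs B=pl -> unified: pl
voice: A=act vs B=act -> unified: act
No clashes found.

Unified: {case: dat, number: pl, voice: act}


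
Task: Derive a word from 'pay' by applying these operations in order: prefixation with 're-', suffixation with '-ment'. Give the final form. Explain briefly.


Step 1: Add prefix 're-' to 'pay' = 'repay'
Step 2: Add suffix '-ment' to 'repay' = 'repayment'

repayment


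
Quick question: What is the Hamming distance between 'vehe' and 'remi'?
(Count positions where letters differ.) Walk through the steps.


Alignment:
Position 1: 'v' vs 'r' = DIFFER
Position 2: 'e' vs 'e' = match
Position 3: 'h' vs 'm' = DIFFER
Position 4: 'e' vs 'i' = DIFFER
Total differences: 3

3


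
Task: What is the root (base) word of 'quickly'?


Remove suffix '-ly' from 'quickly' to get root 'quick'.

quick


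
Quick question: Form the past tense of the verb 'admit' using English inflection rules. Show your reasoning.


Apply rule: Double final consonant and add -ed. 'admit' becomes 'admitted'.

admitted


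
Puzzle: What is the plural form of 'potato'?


Apply rule: Add -es (consonant + o). 'potato' becomes 'potatoes'.

potatoes


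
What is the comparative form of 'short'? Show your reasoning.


Apply comparative formation (add -er): 'short' -> 'shorter'.

shorter


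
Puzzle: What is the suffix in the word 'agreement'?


The word 'agreement' = 'agree' (root) + '-ment' (suffix). The suffix is '-ment'.

ment


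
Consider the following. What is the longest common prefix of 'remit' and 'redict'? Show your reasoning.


Compare from the start: 2 characters match: 're'. Mismatch at position 3: 'm' vs 'd'.

re


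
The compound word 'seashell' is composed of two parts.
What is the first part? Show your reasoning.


Split 'seashell' into 'sea' + 'shell'. The first part is 'sea'.

sea


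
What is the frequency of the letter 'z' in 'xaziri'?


Letter 'z' in 'xaziri': found at position(s) 3 = 1 occurrence(s).

1


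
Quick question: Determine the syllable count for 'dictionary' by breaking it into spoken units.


Break 'dictionary' into syllables: dic-tion-ar-y -> dic | tion | ar | y = 4 syllables

4 syllables


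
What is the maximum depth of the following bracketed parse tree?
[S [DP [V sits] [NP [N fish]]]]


Count bracket nesting levels:
'[' at pos 0: depth = 1
'[' at pos 3: depth = 2
'[' at pos 7: depth = 3
'[' at pos 16: depth = 3
'[' at pos 20: depth = 4
Maximum depth reached: 4

4


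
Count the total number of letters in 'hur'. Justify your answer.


Spell out 'hur' and number each letter: h(1), u(2), r(3). Total: 3 letters.

3


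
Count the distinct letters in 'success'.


Unique letters in 'success': {c, e, s, u} = 4 distinct letters.

4


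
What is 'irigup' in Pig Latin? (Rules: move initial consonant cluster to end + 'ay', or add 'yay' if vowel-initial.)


'irigup' starts with a vowel, so add 'yay': 'irigupyay'.

irigupyay


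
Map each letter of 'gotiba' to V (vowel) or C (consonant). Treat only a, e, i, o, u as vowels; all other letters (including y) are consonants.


Letter mapping: g = C, o = V, t = C, i = V, b = C, a = V.

CVCVCV


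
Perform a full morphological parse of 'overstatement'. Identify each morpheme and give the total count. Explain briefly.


Step 1: Identify prefix: 'over' (meaning: excessively)
Step 2: Identify root: 'state'
Step 3: Identify suffix(es): 'ment'
Decomposition: over- (prefix: excessively) + state (root) + -ment (suffix: action/result)
Total morphemes: 3

3 morphemes (over- (prefix: excessively) + state (root) + -ment (suffix: action/result))


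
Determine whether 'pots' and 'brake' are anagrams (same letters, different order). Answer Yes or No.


Sorted letters of 'pots': 'opst'
Sorted letters of 'brake': 'abekr'
They do not match.

No


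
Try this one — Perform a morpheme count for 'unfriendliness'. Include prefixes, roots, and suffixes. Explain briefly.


Decomposition: un- (prefix) + friend (root) + -ly (suffix) + -ness (suffix) = 4 morpheme(s)

4 morphemes


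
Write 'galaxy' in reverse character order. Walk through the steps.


Reverse 'galaxy' character by character: 'yxalag'.

yxalag


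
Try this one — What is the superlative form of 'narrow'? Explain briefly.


Apply superlative formation (add -est): 'narrow' -> 'narrowest'.

narrowest


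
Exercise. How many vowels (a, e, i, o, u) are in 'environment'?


Vowels in 'environment': e, i, o, e = 4 vowels.

4


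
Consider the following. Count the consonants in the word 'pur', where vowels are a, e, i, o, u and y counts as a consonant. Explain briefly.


Consonants in 'pur': p, r = 2 consonants.

2


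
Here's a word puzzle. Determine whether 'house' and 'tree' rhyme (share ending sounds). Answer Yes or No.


Rime (stressed vowel + following sounds) of 'house': -ouse = /aʊs/
Rime of 'tree': -ee = /iː/
/aʊs/ and /iː/ are different ending sounds, so the words do not rhyme.

No


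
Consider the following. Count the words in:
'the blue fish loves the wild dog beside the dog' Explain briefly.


Split into words: the | blue | fish | loves | the | wild | dog | beside | the | dog = 10 words.

10


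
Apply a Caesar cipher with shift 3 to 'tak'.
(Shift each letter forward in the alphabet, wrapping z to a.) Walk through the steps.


Shift each letter by 3: t -> w, a -> d, k -> n. Result: 'wdn'.

wdn


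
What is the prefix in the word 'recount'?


The word 'recount' = 're' (prefix) + 'count' (root). The prefix is 're'.

re


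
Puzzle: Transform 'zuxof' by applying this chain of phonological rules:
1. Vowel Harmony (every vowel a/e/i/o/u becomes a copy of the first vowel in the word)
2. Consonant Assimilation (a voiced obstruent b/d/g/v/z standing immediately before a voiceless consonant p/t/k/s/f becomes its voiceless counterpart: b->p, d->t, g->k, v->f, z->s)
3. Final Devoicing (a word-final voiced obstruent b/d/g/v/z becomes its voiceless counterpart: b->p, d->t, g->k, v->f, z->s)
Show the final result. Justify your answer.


Starting form: 'zuxof'
Rule 1: Vowel Harmony: all vowels become 'u' (matching first vowel). 'zuxof' -> 'zuxuf'
Rule 2: Consonant Assimilation: no voiced obstruent (b/d/g/v/z) stands immediately before a voiceless consonant (p/t/k/s/f). No change.
Rule 3: Final Devoicing: final consonant 'f' is not one of the voiced obstruents b/d/g/v/z. No change.
Final form: 'zuxuf'

zuxuf


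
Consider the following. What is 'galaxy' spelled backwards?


Reverse 'galaxy' character by character: 'yxalag'.

yxalag


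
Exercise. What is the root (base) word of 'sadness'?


Remove suffix '-ness' from 'sadness' to get root 'sad'.

sad


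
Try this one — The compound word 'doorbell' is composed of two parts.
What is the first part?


Split 'doorbell' into 'door' + 'bell'. The first part is 'door'.

door


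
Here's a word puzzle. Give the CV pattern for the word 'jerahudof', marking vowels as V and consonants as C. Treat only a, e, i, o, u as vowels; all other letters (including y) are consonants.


Letter mapping: j = C, e = V, r = C, a = V, h = C, u = V, d = C, o = V, f = C.

CVCVCVCVC


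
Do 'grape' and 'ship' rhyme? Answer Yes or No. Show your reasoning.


Rime (stressed vowel + following sounds) of 'grape': -ape = /eɪp/
Rime of 'ship': -ip = /ɪp/
/eɪp/ and /ɪp/ are different ending sounds, so the words do not rhyme.

No


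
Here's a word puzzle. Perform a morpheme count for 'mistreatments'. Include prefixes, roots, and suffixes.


Decomposition: mis- (prefix) + treat (root) + -ment (suffix) + -s (plural) = 4 morpheme(s)

4 morphemes


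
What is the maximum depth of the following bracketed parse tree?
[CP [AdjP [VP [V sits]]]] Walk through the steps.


Count bracket nesting levels:
'[' at pos 0: depth = 1
'[' at pos 4: depth = 2
'[' at pos 10: depth = 3
'[' at pos 14: depth = 4
Maximum depth reached: 4

4


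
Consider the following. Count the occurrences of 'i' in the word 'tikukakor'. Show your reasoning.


Letter 'i' in 'tikukakor': found at position(s) 2 = 1 occurrence(s).

1


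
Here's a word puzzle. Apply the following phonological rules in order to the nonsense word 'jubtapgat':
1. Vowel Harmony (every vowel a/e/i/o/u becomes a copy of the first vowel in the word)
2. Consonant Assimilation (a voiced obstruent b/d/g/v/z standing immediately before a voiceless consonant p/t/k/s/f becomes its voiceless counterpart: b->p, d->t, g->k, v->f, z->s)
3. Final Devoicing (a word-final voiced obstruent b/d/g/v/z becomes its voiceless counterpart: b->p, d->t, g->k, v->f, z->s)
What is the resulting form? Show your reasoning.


Starting form: 'jubtapgat'
Rule 1: Vowel Harmony: all vowels become 'u' (matching first vowel). 'jubtapgat' -> 'jubtupgut'
Rule 2: Consonant Assimilation: voiced obstruent before voiceless consonant becomes voiceless ('bt' -> 'pt'). 'jubtupgut' -> 'juptupgut'
Rule 3: Final Devoicing: final consonant 't' is not one of the voiced obstruents b/d/g/v/z. No change.
Final form: 'juptupgut'

juptupgut


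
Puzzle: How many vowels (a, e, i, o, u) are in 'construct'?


Vowels in 'construct': o, u = 2 vowels.

2


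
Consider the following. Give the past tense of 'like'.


Apply rule: Add -d (word ends in -e). 'like' becomes 'liked'.

liked


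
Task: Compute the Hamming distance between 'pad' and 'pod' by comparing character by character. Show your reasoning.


Alignment:
Position 1: 'p' vs 'p' = match
Position 2: 'a' vs 'o' = DIFFER
Position 3: 'd' vs 'd' = match
Total differences: 1

1


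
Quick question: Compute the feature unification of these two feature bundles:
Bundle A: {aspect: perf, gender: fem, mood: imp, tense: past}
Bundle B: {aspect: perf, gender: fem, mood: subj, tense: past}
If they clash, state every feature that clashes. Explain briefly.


Compare features:
aspect: A=perf vs B=perf -> unified: perf
gender: A=fem vs B=fem -> unified: fem
mood: A=imp vs B=subj -> CLASH
tense: A=past vs B=past -> unified: past
Clash detected on feature 'mood' (imp vs subj); unification fails.

CLASH on 'mood' (imp vs subj)


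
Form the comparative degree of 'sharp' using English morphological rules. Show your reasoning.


Apply comparative formation (add -er): 'sharp' -> 'sharper'.

sharper


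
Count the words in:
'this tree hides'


Split into words: this | tree | hides = 3 words.

3


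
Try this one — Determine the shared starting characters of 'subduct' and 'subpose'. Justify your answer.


Compare from the start: 3 characters match: 'sub'. Mismatch at position 4: 'd' vs 'p'.

sub


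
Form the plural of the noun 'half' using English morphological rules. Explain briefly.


Apply rule: Change -f to -ves. 'half' becomes 'halves'.

halves


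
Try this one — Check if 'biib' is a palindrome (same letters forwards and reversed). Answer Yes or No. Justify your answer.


Forward: 'biib'
Reversed: 'biib'
They are identical.

Yes


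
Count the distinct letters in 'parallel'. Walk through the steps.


Unique letters in 'parallel': {a, e, l, p, r} = 5 distinct letters.

5


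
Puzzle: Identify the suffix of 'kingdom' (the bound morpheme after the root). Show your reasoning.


The word 'kingdom' = 'king' (root) + '-dom' (suffix). The suffix is '-dom'.

dom


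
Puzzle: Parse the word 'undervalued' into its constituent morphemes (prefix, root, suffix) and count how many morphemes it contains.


Step 1: Identify prefix: 'under' (meaning: beneath/insufficient)
Step 2: Identify root: 'value'
Step 3: Identify suffix(es): 'ed'
Decomposition: under- (prefix: beneath/insufficient) + value (root) + -ed (suffix: past)
Total morphemes: 3

3 morphemes (under- (prefix: beneath/insufficient) + value (root) + -ed (suffix: past))


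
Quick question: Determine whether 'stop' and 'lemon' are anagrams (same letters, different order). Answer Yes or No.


Sorted letters of 'stop': 'opst'
Sorted letters of 'lemon': 'elmno'
They do not match.

No


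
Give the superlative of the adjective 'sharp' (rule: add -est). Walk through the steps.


Apply superlative formation (add -est): 'sharp' -> 'sharpest'.

sharpest


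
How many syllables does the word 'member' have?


Break 'member' into syllables: mem-ber -> mem | ber = 2 syllables

2 syllables


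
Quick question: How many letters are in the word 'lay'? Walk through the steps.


Spell out 'lay' and number each letter: l(1), a(2), y(3). Total: 3 letters.

3


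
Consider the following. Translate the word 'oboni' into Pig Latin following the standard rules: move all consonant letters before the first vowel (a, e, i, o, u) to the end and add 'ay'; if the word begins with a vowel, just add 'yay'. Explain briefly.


'oboni' starts with a vowel, so add 'yay': 'oboniyay'.

oboniyay


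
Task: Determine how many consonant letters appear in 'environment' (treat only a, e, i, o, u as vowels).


Consonants in 'environment': n, v, r, n, m, n, t = 7 consonants.

7


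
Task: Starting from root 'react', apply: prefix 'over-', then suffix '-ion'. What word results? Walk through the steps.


Step 1: Add prefix 'over-' to 'react' = 'overreact'
Step 2: Add suffix '-ion' to 'overreact' = 'overreaction'

overreaction


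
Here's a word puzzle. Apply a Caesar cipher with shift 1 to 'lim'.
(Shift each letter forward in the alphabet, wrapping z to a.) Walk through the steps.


Shift each letter by 1: l -> m, i -> j, m -> n. Result: 'mjn'.

mjn


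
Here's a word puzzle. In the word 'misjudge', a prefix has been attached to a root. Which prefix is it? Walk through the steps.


The word 'misjudge' = 'mis' (prefix) + 'judge' (root). The prefix is 'mis'.

mis


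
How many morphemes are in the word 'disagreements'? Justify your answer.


Decomposition: dis- (prefix) + agree (root) + -ment (suffix) + -s (plural) = 4 morpheme(s)

4 morphemes


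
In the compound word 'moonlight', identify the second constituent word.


Split 'moonlight' into 'moon' + 'light'. The second part is 'light'.

light


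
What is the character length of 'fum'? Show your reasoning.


Spell out 'fum' and number each letter: f(1), u(2), m(3). Total: 3 letters.

3


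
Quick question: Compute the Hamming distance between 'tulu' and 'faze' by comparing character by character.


Alignment:
Position 1: 't' vs 'f' = DIFFER
Position 2: 'u' vs 'a' = DIFFER
Position 3: 'l' vs 'z' = DIFFER
Position 4: 'u' vs 'e' = DIFFER
Total differences: 4

4


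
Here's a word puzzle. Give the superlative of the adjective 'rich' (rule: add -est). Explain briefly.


Apply superlative formation (add -est): 'rich' -> 'richest'.

richest


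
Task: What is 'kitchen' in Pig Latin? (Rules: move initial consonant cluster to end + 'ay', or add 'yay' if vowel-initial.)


'kitchen': move consonant cluster 'k' to end and add 'ay': 'itchenkay'.

itchenkay


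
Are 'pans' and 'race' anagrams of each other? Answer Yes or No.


Sorted letters of 'pans': 'anps'
Sorted letters of 'race': 'acer'
They do not match.

No


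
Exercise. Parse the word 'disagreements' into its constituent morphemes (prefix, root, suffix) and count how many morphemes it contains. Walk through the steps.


Step 1: Identify prefix: 'dis' (meaning: not/apart)
Step 2: Identify root: 'agree'
Step 3: Identify suffix(es): 'ment, s'
Decomposition: dis- (prefix: not/apart) + agree (root) + -ment (suffix: action/result) + -s (plural)
Total morphemes: 4

4 morphemes (dis- (prefix: not/apart) + agree (root) + -ment (suffix: action/result) + -s (plural))


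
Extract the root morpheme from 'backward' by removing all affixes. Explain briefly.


Remove suffix '-ward' from 'backward' to get root 'back'.

back


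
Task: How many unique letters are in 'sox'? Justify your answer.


Unique letters in 'sox': {o, s, x} = 3 distinct letters.

3


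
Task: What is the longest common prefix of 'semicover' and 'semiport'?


Compare from the start: 4 characters match: 'semi'. Mismatch at position 5: 'c' vs 'p'.

semi


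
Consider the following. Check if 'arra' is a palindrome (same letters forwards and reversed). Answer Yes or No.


Forward: 'arra'
Reversed: 'arra'
They are identical.

Yes


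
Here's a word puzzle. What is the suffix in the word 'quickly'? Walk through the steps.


The word 'quickly' = 'quick' (root) + '-ly' (suffix). The suffix is '-ly'.

ly


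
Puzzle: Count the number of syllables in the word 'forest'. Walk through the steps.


Break 'forest' into syllables: for-est -> for | est = 2 syllables

2 syllables


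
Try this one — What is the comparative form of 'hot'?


Apply comparative formation (double final consonant, add -er): 'hot' -> 'hotter'.

hotter


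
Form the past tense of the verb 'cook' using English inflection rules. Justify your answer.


Apply rule: Add -ed. 'cook' becomes 'cooked'.

cooked


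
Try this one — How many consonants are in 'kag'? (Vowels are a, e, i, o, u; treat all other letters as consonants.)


Consonants in 'kag': k, g = 2 consonants.

2


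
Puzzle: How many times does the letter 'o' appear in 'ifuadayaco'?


Letter 'o' in 'ifuadayaco': found at position(s) 10 = 1 occurrence(s).

1


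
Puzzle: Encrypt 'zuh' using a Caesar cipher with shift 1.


Shift each letter by 1: z -> a, u -> v, h -> i. Result: 'avi'.

avi


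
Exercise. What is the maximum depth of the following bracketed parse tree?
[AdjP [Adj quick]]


Count bracket nesting levels:
'[' at pos 0: depth = 1
'[' at pos 6: depth = 2
Maximum depth reached: 2

2


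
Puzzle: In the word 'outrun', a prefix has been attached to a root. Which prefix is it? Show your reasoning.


The word 'outrun' = 'out' (prefix) + 'run' (root). The prefix is 'out'.

out


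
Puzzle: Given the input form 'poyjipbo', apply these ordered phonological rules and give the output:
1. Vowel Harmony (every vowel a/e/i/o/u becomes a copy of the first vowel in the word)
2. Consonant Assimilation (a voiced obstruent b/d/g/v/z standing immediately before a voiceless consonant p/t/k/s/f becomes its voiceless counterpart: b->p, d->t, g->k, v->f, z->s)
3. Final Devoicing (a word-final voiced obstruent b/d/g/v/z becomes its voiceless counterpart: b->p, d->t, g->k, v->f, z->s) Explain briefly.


Starting form: 'poyjipbo'
Rule 1: Vowel Harmony: all vowels become 'o' (matching first vowel). 'poyjipbo' -> 'poyjopbo'
Rule 2: Consonant Assimilation: no voiced obstruent (b/d/g/v/z) stands immediately before a voiceless consonant (p/t/k/s/f). No change.
Rule 3: Final Devoicing: the word ends in the vowel 'o', not a consonant. No change.
Final form: 'poyjopbo'

poyjopbo


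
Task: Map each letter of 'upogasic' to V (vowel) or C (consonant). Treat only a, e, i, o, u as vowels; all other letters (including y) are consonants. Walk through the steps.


Letter mapping: u = V, p = C, o = V, g = C, a = V, s = C, i = V, c = C.

VCVCVCVC


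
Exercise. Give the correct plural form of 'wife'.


Apply rule: Change -fe to -ves. 'wife' becomes 'wives'.

wives


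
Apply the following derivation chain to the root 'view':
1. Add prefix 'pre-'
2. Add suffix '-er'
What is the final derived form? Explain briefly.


Step 1: Add prefix 'pre-' to 'view' = 'preview'
Step 2: Add suffix '-er' to 'preview' = 'previewer'

previewer


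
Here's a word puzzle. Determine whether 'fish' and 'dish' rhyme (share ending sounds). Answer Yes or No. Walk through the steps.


Rime (stressed vowel + following sounds) of 'fish': -ish = /ɪʃ/
Rime of 'dish': -ish = /ɪʃ/
/ɪʃ/ and /ɪʃ/ are the same ending sound, so the words rhyme.

Yes


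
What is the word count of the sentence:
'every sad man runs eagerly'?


Split into words: every | sad | man | runs | eagerly = 5 words.

5


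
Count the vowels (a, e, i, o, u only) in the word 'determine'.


Vowels in 'determine': e, e, i, e = 4 vowels.

4


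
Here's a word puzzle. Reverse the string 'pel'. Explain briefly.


Reverse 'pel' character by character: 'lep'.

lep


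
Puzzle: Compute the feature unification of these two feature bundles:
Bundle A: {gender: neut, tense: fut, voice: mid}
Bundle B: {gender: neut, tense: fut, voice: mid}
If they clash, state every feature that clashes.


Compare features:
gender: A=neut vs B=neut -> unified: neut
tense: A=fut vs B=fut -> unified: fut
voice: A=mid vs B=mid -> unified: mid
No clashes found.

Unified: {gender: neut, tense: fut, voice: mid}


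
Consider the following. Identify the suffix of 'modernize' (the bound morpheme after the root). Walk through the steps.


The word 'modernize' = 'modern' (root) + '-ize' (suffix). The suffix is '-ize'.

ize


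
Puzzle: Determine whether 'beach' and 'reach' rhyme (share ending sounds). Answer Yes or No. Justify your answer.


Rime (stressed vowel + following sounds) of 'beach': -each = /iːtʃ/
Rime of 'reach': -each = /iːtʃ/
/iːtʃ/ and /iːtʃ/ are the same ending sound, so the words rhyme.

Yes


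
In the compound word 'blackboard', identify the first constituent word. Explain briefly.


Split 'blackboard' into 'black' + 'board'. The first part is 'black'.

black


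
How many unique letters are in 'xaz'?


Unique letters in 'xaz': {a, x, z} = 3 distinct letters.

3


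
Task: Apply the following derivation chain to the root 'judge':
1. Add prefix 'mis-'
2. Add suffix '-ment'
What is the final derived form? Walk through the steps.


Step 1: Add prefix 'mis-' to 'judge' = 'misjudge'
Step 2: Add suffix '-ment' to 'misjudge' = 'misjudgment'

misjudgment


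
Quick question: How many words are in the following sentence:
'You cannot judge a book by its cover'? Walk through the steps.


Split into words: You | cannot | judge | a | book | by | its | cover = 8 words.

8


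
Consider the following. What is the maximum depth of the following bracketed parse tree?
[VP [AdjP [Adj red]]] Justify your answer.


Count bracket nesting levels:
'[' at pos 0: depth = 1
'[' at pos 4: depth = 2
'[' at pos 10: depth = 3
Maximum depth reached: 3

3


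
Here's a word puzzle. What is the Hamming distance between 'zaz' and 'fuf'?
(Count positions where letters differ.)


Alignment:
Position 1: 'z' vs 'f' = DIFFER
Position 2: 'a' vs 'u' = DIFFER
Position 3: 'z' vs 'f' = DIFFER
Total differences: 3

3


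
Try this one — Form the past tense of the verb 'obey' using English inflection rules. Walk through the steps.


Apply rule: Add -ed. 'obey' becomes 'obeyed'.

obeyed


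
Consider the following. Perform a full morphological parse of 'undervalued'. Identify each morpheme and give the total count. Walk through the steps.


Step 1: Identify prefix: 'under' (meaning: beneath/insufficient)
Step 2: Identify root: 'value'
Step 3: Identify suffix(es): 'ed'
Decomposition: under- (prefix: beneath/insufficient) + value (root) + -ed (suffix: past)
Total morphemes: 3

3 morphemes (under- (prefix: beneath/insufficient) + value (root) + -ed (suffix: past))


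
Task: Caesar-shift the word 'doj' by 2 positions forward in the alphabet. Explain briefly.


Shift each letter by 2: d -> f, o -> q, j -> l. Result: 'fql'.

fql


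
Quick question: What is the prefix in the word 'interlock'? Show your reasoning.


The word 'interlock' = 'inter' (prefix) + 'lock' (root). The prefix is 'inter'.

inter


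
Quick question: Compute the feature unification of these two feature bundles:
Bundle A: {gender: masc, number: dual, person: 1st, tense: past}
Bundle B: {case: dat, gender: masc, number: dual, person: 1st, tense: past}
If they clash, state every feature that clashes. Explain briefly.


Compare features:
case: A=_ vs B=dat -> unified: dat
gender: A=masc vs B=masc -> unified: masc
number: A=dual vs B=dual -> unified: dual
person: A=1st vs B=1st -> unified: 1st
tense: A=past vs B=past -> unified: past
No clashes found.

Unified: {case: dat, gender: masc, number: dual, person: 1st, tense: past}


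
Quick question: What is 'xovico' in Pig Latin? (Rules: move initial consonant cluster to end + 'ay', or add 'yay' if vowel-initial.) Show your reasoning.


'xovico': move consonant cluster 'x' to end and add 'ay': 'ovicoxay'.

ovicoxay


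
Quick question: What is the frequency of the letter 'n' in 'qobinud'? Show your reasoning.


Letter 'n' in 'qobinud': found at position(s) 5 = 1 occurrence(s).

1


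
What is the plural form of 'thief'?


Apply rule: Change -f to -ves. 'thief' becomes 'thieves'.

thieves


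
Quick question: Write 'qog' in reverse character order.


Reverse 'qog' character by character: 'goq'.

goq


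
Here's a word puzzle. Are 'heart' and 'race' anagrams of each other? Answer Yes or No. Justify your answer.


Sorted letters of 'heart': 'aehrt'
Sorted letters of 'race': 'acer'
They do not match.

No


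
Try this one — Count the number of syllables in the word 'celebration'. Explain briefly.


Break 'celebration' into syllables: cel-e-bra-tion -> cel | e | bra | tion = 4 syllables

4 syllables


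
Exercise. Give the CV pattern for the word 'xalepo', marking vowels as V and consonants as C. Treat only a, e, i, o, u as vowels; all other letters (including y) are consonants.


Letter mapping: x = C, a = V, l = C, e = V, p = C, o = V.

CVCVCV


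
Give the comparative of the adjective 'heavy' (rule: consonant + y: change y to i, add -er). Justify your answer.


Apply comparative formation (consonant + y: change y to i, add -er): 'heavy' -> 'heavier'.

heavier


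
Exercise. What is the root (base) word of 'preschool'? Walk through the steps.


Remove prefix 'pre' from 'preschool' to get root 'school'.

school


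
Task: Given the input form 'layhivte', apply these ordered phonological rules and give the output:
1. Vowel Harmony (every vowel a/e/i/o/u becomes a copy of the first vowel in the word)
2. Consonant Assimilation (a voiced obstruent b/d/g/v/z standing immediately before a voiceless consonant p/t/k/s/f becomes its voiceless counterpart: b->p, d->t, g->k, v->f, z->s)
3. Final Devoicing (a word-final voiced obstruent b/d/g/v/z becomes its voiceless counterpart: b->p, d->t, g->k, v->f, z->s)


Starting form: 'layhivte'
Rule 1: Vowel Harmony: all vowels become 'a' (matching first vowel). 'layhivte' -> 'layhavta'
Rule 2: Consonant Assimilation: voiced obstruent before voiceless consonant becomes voiceless ('vt' -> 'ft'). 'layhavta' -> 'layhafta'
Rule 3: Final Devoicing: the word ends in the vowel 'a', not a consonant. No change.
Final form: 'layhafta'

layhafta


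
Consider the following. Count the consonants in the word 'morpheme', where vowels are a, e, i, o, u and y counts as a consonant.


Consonants in 'morpheme': m, r, p, h, m = 5 consonants.

5


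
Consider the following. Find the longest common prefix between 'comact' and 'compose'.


Compare from the start: 3 characters match: 'com'. Mismatch at position 4: 'a' vs 'p'.

com


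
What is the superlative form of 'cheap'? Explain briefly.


Apply superlative formation (add -est): 'cheap' -> 'cheapest'.

cheapest


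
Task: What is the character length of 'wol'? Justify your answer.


Spell out 'wol' and number each letter: w(1), o(2), l(3). Total: 3 letters.

3


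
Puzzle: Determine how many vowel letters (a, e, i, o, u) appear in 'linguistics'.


Vowels in 'linguistics': i, u, i, i = 4 vowels.

4


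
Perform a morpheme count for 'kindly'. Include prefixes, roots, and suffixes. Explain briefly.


Decomposition: kind (root) + -ly (suffix) = 2 morpheme(s)

2 morphemes


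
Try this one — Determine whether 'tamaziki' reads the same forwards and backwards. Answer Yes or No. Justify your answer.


Forward: 'tamaziki'
Reversed: 'ikizamat'
They differ.

No


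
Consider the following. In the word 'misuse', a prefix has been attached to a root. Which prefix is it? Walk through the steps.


The word 'misuse' = 'mis' (prefix) + 'use' (root). The prefix is 'mis'.

mis


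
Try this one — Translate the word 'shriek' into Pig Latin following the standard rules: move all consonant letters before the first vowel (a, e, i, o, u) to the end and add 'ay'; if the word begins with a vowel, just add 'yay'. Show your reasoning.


'shriek': move consonant cluster 'shr' to end and add 'ay': 'iekshray'.

iekshray


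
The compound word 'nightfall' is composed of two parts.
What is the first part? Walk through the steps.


Split 'nightfall' into 'night' + 'fall'. The first part is 'night'.

night


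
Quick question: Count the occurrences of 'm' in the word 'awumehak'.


Letter 'm' in 'awumehak': found at position(s) 4 = 1 occurrence(s).

1


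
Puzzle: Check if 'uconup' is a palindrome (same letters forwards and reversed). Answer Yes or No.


Forward: 'uconup'
Reversed: 'punocu'
They differ.

No


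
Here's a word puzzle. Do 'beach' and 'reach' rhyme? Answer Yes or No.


Rime (stressed vowel + following sounds) of 'beach': -each = /iːtʃ/
Rime of 'reach': -each = /iːtʃ/
/iːtʃ/ and /iːtʃ/ are the same ending sound, so the words rhyme.

Yes


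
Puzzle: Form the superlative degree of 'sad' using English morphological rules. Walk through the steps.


Apply superlative formation (double final consonant, add -est): 'sad' -> 'saddest'.

saddest


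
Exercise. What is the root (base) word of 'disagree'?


Remove prefix 'dis' from 'disagree' to get root 'agree'.

agree


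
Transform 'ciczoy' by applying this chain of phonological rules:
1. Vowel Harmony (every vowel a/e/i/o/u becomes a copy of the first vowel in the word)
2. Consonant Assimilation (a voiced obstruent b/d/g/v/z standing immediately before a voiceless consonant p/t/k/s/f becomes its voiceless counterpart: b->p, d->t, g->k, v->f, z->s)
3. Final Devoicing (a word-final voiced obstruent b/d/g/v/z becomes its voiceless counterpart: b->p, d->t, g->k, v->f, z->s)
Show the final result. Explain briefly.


Starting form: 'ciczoy'
Rule 1: Vowel Harmony: all vowels become 'i' (matching first vowel). 'ciczoy' -> 'cicziy'
Rule 2: Consonant Assimilation: no voiced obstruent (b/d/g/v/z) stands immediately before a voiceless consonant (p/t/k/s/f). No change.
Rule 3: Final Devoicing: final consonant 'y' is not one of the voiced obstruents b/d/g/v/z. No change.
Final form: 'cicziy'

cicziy


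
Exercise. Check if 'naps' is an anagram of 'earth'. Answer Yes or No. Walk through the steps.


Sorted letters of 'naps': 'anps'
Sorted letters of 'earth': 'aehrt'
They do not match.

No


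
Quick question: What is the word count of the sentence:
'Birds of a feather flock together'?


Split into words: Birds | of | a | feather | flock | together = 6 words.

6


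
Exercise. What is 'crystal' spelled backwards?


Reverse 'crystal' character by character: 'latsyrc'.

latsyrc


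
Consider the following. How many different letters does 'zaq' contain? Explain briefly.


Unique letters in 'zaq': {a, q, z} = 3 distinct letters.

3


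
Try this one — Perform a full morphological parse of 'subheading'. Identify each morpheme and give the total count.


Step 1: Identify prefix: 'sub' (meaning: below)
Step 2: Identify root: 'head'
Step 3: Identify suffix(es): 'ing'
Decomposition: sub- (prefix: below) + head (root) + -ing (suffix: ongoing/result)
Total morphemes: 3

3 morphemes (sub- (prefix: below) + head (root) + -ing (suffix: ongoing/result))


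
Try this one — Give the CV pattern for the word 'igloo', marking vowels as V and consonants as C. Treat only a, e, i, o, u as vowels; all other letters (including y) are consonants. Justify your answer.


Letter mapping: i = V, g = C, l = C, o = V, o = V.

VCCVV
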